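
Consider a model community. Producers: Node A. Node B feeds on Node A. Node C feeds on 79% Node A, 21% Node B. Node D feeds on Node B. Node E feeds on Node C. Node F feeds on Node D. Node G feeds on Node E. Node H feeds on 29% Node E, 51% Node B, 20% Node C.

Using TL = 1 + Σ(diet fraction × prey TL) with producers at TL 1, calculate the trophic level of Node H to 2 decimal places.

3.39

Node B: 1 + 1 = 2
Node C: 1 + (0.79×1 + 0.21×2) = 2.21
Node D: 1 + 2 = 3
Node E: 1 + 2.21 = 3.21
Node F: 1 + 3 = 4
Node G: 1 + 3.21 = 4.21
Node H: 1 + (0.29×3.21 + 0.51×2 + 0.2×2.21) = 3.3929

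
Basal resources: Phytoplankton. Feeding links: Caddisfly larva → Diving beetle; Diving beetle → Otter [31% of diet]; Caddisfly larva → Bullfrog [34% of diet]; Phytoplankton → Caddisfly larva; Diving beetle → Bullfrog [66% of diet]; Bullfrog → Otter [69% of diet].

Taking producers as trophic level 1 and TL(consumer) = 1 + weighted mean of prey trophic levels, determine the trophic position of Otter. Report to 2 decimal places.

4.46

Caddisfly larva: 1 + 1 = 2
Diving beetle: 1 + 2 = 3
Bullfrog: 1 + (0.34×2 + 0.66×3) = 3.66
Otter: 1 + (0.69×3.66 + 0.31×3) = 4.4554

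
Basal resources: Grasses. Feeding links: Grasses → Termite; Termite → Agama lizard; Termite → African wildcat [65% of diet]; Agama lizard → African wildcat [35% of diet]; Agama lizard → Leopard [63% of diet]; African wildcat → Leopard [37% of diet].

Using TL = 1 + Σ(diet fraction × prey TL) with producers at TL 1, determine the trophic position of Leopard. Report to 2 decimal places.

4.13

Termite: 1 + 1 = 2
Agama lizard: 1 + 2 = 3
African wildcat: 1 + (0.65×2 + 0.35×3) = 3.35
Leopard: 1 + (0.63×3 + 0.37×3.35) = 4.1295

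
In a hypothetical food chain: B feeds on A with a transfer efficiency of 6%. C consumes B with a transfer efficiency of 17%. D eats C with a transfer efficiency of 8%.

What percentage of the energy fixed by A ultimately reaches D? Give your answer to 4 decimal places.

Product of link efficiencies: 0.06 × 0.17 × 0.08 = 0.000816
As a percentage: 0.000816 × 100 = 0.0816%

0.0816%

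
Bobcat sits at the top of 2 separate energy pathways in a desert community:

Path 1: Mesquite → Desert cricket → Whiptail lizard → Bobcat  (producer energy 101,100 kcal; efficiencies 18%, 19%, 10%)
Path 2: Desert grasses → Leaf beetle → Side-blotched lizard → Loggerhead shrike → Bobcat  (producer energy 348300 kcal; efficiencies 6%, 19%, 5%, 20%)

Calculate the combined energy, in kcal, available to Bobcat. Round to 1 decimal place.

Path 1: 101100 × 0.18 × 0.19 × 0.1 = 345.762 kcal
Path 2: 348300 × 0.06 × 0.19 × 0.05 × 0.2 = 39.7062 kcal
Total at Bobcat: 345.762 + 39.7062 = 385.4682 kcal

385.5 kcal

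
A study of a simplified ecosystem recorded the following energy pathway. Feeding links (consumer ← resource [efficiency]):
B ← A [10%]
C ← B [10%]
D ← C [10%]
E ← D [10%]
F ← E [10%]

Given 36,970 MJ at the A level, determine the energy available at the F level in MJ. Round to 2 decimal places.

0.37 MJ

B: 36970 × 0.1 = 3697 MJ
C: 3697 × 0.1 = 369.7 MJ
D: 369.7 × 0.1 = 36.97 MJ
E: 36.97 × 0.1 = 3.697 MJ
F: 3.697 × 0.1 = 0.3697 MJ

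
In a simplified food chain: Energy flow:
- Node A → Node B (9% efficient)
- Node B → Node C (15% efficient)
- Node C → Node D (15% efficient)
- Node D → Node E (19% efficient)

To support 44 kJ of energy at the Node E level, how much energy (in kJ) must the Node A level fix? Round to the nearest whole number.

Cumulative transfer efficiency: 0.09 × 0.15 × 0.15 × 0.19 = 0.00038475
Node A energy = 44 / 0.00038475 = 114360 kJ

114360 kJ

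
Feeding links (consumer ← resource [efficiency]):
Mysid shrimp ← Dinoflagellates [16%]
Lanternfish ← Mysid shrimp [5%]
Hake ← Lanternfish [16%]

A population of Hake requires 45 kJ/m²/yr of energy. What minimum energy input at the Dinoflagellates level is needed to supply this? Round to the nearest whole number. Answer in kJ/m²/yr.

35156 kJ/m²/yr

Cumulative transfer efficiency: 0.16 × 0.05 × 0.16 = 0.00128
Dinoflagellates energy = 45 / 0.00128 = 35156 kJ/m²/yr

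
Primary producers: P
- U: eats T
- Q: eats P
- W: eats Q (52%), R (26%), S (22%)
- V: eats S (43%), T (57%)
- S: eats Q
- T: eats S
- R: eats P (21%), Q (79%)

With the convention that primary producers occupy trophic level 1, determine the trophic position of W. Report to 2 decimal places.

3.43

Q: 1 + 1 = 2
R: 1 + (0.21×1 + 0.79×2) = 2.79
S: 1 + 2 = 3
T: 1 + 3 = 4
U: 1 + 4 = 5
V: 1 + (0.43×3 + 0.57×4) = 4.57
W: 1 + (0.52×2 + 0.26×2.79 + 0.22×3) = 3.4254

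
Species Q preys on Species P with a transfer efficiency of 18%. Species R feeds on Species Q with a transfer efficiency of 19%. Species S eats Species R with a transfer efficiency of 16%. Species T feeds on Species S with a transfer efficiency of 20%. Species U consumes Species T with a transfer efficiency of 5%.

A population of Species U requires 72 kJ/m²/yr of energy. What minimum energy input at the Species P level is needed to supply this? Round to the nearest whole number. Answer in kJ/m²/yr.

Cumulative transfer efficiency: 0.18 × 0.19 × 0.16 × 0.2 × 0.05 = 0.00005472
Species P energy = 72 / 0.00005472 = 1315789 kJ/m²/yr

1315789 kJ/m²/yr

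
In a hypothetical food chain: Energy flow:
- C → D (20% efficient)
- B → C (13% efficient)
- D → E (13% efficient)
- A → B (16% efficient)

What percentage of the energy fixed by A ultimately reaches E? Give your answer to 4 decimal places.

Product of link efficiencies: 0.16 × 0.13 × 0.2 × 0.13 = 0.0005408
As a percentage: 0.0005408 × 100 = 0.0541%

0.0541%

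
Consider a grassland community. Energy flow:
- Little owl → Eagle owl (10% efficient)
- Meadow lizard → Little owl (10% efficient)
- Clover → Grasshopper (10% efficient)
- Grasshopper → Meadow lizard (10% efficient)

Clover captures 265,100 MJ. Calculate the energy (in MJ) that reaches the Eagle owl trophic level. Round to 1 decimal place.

Grasshopper: 265100 × 0.1 = 26510 MJ
Meadow lizard: 26510 × 0.1 = 2651 MJ
Little owl: 2651 × 0.1 = 265.1 MJ
Eagle owl: 265.1 × 0.1 = 26.51 MJ

26.5 MJ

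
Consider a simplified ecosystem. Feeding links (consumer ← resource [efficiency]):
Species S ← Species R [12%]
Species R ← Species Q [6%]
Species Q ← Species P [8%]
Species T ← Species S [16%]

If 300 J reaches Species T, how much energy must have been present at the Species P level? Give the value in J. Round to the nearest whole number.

Cumulative transfer efficiency: 0.08 × 0.06 × 0.12 × 0.16 = 0.00009216
Species P energy = 300 / 0.00009216 = 3255208 J

3255208 J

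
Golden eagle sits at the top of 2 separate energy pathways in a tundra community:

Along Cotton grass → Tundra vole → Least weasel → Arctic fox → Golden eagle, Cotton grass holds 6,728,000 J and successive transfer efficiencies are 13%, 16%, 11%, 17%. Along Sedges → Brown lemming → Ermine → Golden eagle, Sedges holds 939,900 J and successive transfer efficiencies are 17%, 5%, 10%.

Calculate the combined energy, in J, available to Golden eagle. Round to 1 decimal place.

Via Cotton grass: 6728000 × 0.13 × 0.16 × 0.11 × 0.17 = 2616.92288 J
Via Sedges: 939900 × 0.17 × 0.05 × 0.1 = 798.915 J
Total at Golden eagle: 2616.92288 + 798.915 = 3415.83788 J

3415.8 J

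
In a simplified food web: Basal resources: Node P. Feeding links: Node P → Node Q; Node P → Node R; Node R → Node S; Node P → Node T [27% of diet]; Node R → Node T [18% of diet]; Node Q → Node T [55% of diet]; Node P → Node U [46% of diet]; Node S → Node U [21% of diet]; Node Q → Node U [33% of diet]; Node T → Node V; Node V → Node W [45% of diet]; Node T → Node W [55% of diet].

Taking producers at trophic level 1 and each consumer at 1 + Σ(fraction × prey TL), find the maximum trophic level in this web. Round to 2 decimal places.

Node Q: 1 + 1 = 2
Node R: 1 + 1 = 2
Node S: 1 + 2 = 3
Node T: 1 + (0.27×1 + 0.18×2 + 0.55×2) = 2.73
Node U: 1 + (0.46×1 + 0.21×3 + 0.33×2) = 2.75
Node V: 1 + 2.73 = 3.73
Node W: 1 + (0.45×3.73 + 0.55×2.73) = 4.18

4.18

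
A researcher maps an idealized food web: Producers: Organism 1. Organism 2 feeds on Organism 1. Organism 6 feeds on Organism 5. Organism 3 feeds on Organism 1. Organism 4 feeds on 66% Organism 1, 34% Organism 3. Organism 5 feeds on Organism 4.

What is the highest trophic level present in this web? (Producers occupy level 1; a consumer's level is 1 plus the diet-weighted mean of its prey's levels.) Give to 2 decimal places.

4.34

Organism 2: 1 + 1 = 2
Organism 3: 1 + 1 = 2
Organism 4: 1 + (0.66×1 + 0.34×2) = 2.34
Organism 5: 1 + 2.34 = 3.34
Organism 6: 1 + 3.34 = 4.34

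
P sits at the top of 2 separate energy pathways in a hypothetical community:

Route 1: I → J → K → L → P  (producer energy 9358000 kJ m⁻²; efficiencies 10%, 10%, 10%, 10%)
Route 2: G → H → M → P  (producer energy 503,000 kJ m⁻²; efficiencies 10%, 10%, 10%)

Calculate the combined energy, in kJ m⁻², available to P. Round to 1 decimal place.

1438.8 kJ m⁻²

Route 1: 9358000 × 0.1 × 0.1 × 0.1 × 0.1 = 935.8 kJ m⁻²
Route 2: 503000 × 0.1 × 0.1 × 0.1 = 503 kJ m⁻²
Total at P: 935.8 + 503 = 1438.8 kJ m⁻²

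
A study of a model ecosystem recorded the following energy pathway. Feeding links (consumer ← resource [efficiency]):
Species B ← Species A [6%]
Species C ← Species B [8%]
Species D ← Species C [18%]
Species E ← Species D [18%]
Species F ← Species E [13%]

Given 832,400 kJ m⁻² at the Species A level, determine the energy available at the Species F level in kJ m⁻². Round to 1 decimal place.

16.8 kJ m⁻²

Species B: 832400 × 0.06 = 49944 kJ m⁻²
Species C: 49944 × 0.08 = 3995.52 kJ m⁻²
Species D: 3995.52 × 0.18 = 719.1936 kJ m⁻²
Species E: 719.1936 × 0.18 = 129.454848 kJ m⁻²
Species F: 129.454848 × 0.13 = 16.82913024 kJ m⁻²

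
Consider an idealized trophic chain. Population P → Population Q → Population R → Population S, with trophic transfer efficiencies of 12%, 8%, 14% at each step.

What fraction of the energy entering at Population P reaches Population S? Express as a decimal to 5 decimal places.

0.00134

Product of link efficiencies: 0.12 × 0.08 × 0.14 = 0.001344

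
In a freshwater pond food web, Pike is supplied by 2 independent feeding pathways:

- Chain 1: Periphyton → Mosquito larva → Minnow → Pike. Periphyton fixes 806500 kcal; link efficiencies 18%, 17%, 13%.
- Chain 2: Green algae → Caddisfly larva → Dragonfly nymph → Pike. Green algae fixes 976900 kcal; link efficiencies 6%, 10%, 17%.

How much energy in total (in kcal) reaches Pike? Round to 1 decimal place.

4204.7 kcal

Chain 1: 806500 × 0.18 × 0.17 × 0.13 = 3208.257 kcal
Chain 2: 976900 × 0.06 × 0.1 × 0.17 = 996.438 kcal
Total at Pike: 3208.257 + 996.438 = 4204.695 kcal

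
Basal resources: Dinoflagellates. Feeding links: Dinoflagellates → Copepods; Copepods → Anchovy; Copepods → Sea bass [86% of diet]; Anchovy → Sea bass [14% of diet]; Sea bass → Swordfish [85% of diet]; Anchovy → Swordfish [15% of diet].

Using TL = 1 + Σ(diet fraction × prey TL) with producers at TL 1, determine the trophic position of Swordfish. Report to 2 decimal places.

Copepods: 1 + 1 = 2
Anchovy: 1 + 2 = 3
Sea bass: 1 + (0.86×2 + 0.14×3) = 3.14
Swordfish: 1 + (0.85×3.14 + 0.15×3) = 4.119

4.12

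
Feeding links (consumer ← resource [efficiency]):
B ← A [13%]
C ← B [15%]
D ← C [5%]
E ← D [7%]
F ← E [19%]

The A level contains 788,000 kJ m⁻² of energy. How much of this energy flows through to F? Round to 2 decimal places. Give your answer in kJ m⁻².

B: 788000 × 0.13 = 102440 kJ m⁻²
C: 102440 × 0.15 = 15366 kJ m⁻²
D: 15366 × 0.05 = 768.3 kJ m⁻²
E: 768.3 × 0.07 = 53.781 kJ m⁻²
F: 53.781 × 0.19 = 10.21839 kJ m⁻²

10.22 kJ m⁻²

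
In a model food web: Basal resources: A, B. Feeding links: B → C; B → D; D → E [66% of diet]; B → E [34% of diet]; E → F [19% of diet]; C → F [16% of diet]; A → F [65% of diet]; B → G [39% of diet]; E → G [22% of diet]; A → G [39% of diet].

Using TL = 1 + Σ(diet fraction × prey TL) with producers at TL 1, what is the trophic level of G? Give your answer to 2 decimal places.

2.37

C: 1 + 1 = 2
D: 1 + 1 = 2
E: 1 + (0.66×2 + 0.34×1) = 2.66
F: 1 + (0.19×2.66 + 0.16×2 + 0.65×1) = 2.4754
G: 1 + (0.39×1 + 0.22×2.66 + 0.39×1) = 2.3652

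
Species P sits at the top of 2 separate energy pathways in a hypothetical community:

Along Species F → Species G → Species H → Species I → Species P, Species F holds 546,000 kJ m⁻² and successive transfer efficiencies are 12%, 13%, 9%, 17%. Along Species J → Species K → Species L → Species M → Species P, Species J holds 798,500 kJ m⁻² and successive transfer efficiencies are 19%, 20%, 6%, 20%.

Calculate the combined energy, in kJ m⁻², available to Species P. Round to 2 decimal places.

494.44 kJ m⁻²

Via Species F: 546000 × 0.12 × 0.13 × 0.09 × 0.17 = 130.31928 kJ m⁻²
Via Species J: 798500 × 0.19 × 0.2 × 0.06 × 0.2 = 364.116 kJ m⁻²
Total at Species P: 130.31928 + 364.116 = 494.43528 kJ m⁻²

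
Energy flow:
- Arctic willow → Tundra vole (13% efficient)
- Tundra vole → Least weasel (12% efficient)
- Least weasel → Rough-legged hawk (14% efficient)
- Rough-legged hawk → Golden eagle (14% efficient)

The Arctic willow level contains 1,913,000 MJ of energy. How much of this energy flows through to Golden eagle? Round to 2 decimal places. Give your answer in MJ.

584.92 MJ

Tundra vole: 1913000 × 0.13 = 248690 MJ
Least weasel: 248690 × 0.12 = 29842.8 MJ
Rough-legged hawk: 29842.8 × 0.14 = 4177.992 MJ
Golden eagle: 4177.992 × 0.14 = 584.91888 MJ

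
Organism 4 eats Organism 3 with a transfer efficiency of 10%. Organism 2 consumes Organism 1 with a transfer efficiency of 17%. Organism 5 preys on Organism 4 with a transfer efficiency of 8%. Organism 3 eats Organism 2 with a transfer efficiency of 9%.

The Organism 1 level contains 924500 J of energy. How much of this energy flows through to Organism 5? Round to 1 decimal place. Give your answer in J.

Organism 2: 924500 × 0.17 = 157165 J
Organism 3: 157165 × 0.09 = 14144.85 J
Organism 4: 14144.85 × 0.1 = 1414.485 J
Organism 5: 1414.485 × 0.08 = 113.1588 J

113.2 J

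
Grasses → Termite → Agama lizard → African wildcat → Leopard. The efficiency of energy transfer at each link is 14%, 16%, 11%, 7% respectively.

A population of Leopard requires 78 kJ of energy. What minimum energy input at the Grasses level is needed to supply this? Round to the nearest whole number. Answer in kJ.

452226 kJ

Cumulative transfer efficiency: 0.14 × 0.16 × 0.11 × 0.07 = 0.00017248
Grasses energy = 78 / 0.00017248 = 452226 kJ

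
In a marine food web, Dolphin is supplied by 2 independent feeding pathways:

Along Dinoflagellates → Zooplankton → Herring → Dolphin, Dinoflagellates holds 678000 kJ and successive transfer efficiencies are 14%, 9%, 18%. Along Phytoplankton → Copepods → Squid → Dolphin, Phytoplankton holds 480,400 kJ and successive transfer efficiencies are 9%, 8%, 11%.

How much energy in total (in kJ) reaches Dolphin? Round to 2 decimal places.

1918.18 kJ

Via Dinoflagellates: 678000 × 0.14 × 0.09 × 0.18 = 1537.704 kJ
Via Phytoplankton: 480400 × 0.09 × 0.08 × 0.11 = 380.4768 kJ
Total at Dolphin: 1537.704 + 380.4768 = 1918.1808 kJ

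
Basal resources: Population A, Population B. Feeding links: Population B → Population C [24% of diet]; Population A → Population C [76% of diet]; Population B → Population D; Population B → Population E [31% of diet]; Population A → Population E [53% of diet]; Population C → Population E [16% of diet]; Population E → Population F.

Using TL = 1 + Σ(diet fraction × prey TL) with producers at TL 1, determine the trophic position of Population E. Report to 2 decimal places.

2.16

Population C: 1 + (0.24×1 + 0.76×1) = 2
Population D: 1 + 1 = 2
Population E: 1 + (0.31×1 + 0.53×1 + 0.16×2) = 2.16
Population F: 1 + 2.16 = 3.16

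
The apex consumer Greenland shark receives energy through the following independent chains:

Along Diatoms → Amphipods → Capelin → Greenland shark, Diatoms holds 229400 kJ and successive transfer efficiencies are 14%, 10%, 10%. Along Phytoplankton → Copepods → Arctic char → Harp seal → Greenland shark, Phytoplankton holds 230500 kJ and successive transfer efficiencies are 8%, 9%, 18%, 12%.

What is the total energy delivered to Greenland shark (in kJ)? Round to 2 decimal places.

357.01 kJ

Via Diatoms: 229400 × 0.14 × 0.1 × 0.1 = 321.16 kJ
Via Phytoplankton: 230500 × 0.08 × 0.09 × 0.18 × 0.12 = 35.84736 kJ
Total at Greenland shark: 321.16 + 35.84736 = 357.00736 kJ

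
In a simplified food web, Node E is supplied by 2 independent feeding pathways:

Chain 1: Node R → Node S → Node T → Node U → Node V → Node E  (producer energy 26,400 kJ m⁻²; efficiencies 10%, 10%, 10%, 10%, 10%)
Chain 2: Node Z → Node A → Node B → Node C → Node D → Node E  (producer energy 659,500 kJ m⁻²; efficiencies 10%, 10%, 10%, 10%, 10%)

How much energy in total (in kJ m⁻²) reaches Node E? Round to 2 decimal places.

6.86 kJ m⁻²

Chain 1: 26400 × 0.1 × 0.1 × 0.1 × 0.1 × 0.1 = 0.264 kJ m⁻²
Chain 2: 659500 × 0.1 × 0.1 × 0.1 × 0.1 × 0.1 = 6.595 kJ m⁻²
Total at Node E: 0.264 + 6.595 = 6.859 kJ m⁻²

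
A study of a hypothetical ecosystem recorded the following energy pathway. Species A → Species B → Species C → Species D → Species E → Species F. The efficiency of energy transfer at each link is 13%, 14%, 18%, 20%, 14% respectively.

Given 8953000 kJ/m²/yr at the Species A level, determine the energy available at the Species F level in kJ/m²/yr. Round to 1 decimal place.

Species B: 8953000 × 0.13 = 1163890 kJ/m²/yr
Species C: 1163890 × 0.14 = 162944.6 kJ/m²/yr
Species D: 162944.6 × 0.18 = 29330.028 kJ/m²/yr
Species E: 29330.028 × 0.2 = 5866.0056 kJ/m²/yr
Species F: 5866.0056 × 0.14 = 821.240784 kJ/m²/yr

821.2 kJ/m²/yr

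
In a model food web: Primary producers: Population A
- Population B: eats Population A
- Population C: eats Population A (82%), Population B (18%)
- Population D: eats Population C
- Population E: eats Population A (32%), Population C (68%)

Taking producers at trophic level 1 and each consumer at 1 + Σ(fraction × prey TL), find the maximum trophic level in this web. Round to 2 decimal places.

3.18

Population B: 1 + 1 = 2
Population C: 1 + (0.82×1 + 0.18×2) = 2.18
Population D: 1 + 2.18 = 3.18
Population E: 1 + (0.32×1 + 0.68×2.18) = 2.8024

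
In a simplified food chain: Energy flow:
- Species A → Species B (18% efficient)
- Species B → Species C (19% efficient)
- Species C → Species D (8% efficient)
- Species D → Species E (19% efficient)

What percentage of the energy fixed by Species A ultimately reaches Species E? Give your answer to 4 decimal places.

Product of link efficiencies: 0.18 × 0.19 × 0.08 × 0.19 = 0.00051984
As a percentage: 0.00051984 × 100 = 0.0520%

0.0520%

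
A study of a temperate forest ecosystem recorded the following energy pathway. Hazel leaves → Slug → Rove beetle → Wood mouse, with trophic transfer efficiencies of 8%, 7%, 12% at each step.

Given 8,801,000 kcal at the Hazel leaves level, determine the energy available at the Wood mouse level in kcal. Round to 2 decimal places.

5914.27 kcal

Slug: 8801000 × 0.08 = 704080 kcal
Rove beetle: 704080 × 0.07 = 49285.6 kcal
Wood mouse: 49285.6 × 0.12 = 5914.272 kcal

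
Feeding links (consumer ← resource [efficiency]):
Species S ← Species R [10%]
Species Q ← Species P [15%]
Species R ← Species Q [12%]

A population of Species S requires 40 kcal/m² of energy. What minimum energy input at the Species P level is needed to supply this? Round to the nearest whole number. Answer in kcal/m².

Cumulative transfer efficiency: 0.15 × 0.12 × 0.1 = 0.0018
Species P energy = 40 / 0.0018 = 22222 kcal/m²

22222 kcal/m²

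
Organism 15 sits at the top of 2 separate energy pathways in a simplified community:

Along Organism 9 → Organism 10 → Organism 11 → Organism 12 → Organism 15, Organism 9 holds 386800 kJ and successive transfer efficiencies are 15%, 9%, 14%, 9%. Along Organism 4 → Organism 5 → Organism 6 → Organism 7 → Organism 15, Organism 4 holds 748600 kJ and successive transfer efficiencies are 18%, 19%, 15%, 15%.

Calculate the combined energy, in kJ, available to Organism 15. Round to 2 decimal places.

641.84 kJ

Via Organism 9: 386800 × 0.15 × 0.09 × 0.14 × 0.09 = 65.79468 kJ
Via Organism 4: 748600 × 0.18 × 0.19 × 0.15 × 0.15 = 576.0477 kJ
Total at Organism 15: 65.79468 + 576.0477 = 641.84238 kJ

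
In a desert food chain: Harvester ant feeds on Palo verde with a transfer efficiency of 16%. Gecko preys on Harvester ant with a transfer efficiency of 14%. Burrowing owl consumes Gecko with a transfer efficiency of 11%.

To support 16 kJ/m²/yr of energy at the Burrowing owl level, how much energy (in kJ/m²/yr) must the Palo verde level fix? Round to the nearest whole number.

Cumulative transfer efficiency: 0.16 × 0.14 × 0.11 = 0.002464
Palo verde energy = 16 / 0.002464 = 6494 kJ/m²/yr

6494 kJ/m²/yr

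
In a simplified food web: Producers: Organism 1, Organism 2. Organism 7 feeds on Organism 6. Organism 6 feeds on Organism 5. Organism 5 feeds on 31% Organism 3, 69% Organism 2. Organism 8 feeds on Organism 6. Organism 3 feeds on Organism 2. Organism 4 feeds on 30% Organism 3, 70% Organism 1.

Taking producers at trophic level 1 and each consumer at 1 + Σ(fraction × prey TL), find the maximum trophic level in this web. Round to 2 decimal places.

Organism 3: 1 + 1 = 2
Organism 4: 1 + (0.3×2 + 0.7×1) = 2.3
Organism 5: 1 + (0.31×2 + 0.69×1) = 2.31
Organism 6: 1 + 2.31 = 3.31
Organism 7: 1 + 3.31 = 4.31
Organism 8: 1 + 3.31 = 4.31

4.31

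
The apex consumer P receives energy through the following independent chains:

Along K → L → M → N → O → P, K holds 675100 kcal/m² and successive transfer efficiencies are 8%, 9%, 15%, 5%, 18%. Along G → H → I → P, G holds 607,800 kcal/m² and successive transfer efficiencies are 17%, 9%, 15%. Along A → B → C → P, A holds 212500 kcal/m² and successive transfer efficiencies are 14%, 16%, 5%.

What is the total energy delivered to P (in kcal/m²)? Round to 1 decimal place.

Via K: 675100 × 0.08 × 0.09 × 0.15 × 0.05 × 0.18 = 6.561972 kcal/m²
Via G: 607800 × 0.17 × 0.09 × 0.15 = 1394.901 kcal/m²
Via A: 212500 × 0.14 × 0.16 × 0.05 = 238 kcal/m²
Total at P: 6.561972 + 1394.901 + 238 = 1639.462972 kcal/m²

1639.5 kcal/m²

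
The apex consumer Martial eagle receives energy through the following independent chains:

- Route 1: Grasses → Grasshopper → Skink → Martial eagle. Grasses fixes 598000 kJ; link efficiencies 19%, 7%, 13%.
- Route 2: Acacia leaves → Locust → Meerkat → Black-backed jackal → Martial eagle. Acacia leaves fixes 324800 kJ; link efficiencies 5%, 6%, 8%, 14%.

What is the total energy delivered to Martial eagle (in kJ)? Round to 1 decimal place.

1044.9 kJ

Route 1: 598000 × 0.19 × 0.07 × 0.13 = 1033.942 kJ
Route 2: 324800 × 0.05 × 0.06 × 0.08 × 0.14 = 10.91328 kJ
Total at Martial eagle: 1033.942 + 10.91328 = 1044.85528 kJ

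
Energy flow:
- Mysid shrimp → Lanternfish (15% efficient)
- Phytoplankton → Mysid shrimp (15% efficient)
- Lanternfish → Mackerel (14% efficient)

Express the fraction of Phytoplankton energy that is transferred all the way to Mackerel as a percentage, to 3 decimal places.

0.315%

Product of link efficiencies: 0.15 × 0.15 × 0.14 = 0.00315
As a percentage: 0.00315 × 100 = 0.315%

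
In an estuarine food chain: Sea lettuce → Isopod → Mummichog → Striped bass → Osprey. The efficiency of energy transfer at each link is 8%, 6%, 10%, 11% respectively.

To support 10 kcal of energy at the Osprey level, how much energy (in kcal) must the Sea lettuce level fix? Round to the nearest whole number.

189394 kcal

Cumulative transfer efficiency: 0.08 × 0.06 × 0.1 × 0.11 = 0.0000528
Sea lettuce energy = 10 / 0.0000528 = 189394 kcal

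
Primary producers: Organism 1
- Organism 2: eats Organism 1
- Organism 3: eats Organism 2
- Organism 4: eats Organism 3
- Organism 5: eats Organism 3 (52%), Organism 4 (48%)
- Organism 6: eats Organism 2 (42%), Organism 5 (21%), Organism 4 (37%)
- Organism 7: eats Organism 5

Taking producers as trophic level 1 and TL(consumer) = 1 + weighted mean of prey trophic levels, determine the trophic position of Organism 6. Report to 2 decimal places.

4.26

Organism 2: 1 + 1 = 2
Organism 3: 1 + 2 = 3
Organism 4: 1 + 3 = 4
Organism 5: 1 + (0.52×3 + 0.48×4) = 4.48
Organism 6: 1 + (0.42×2 + 0.21×4.48 + 0.37×4) = 4.2608
Organism 7: 1 + 4.48 = 5.48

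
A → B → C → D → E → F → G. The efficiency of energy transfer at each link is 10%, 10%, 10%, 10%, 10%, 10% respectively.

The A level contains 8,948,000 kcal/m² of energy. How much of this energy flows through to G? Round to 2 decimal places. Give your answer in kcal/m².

B: 8948000 × 0.1 = 894800 kcal/m²
C: 894800 × 0.1 = 89480 kcal/m²
D: 89480 × 0.1 = 8948 kcal/m²
E: 8948 × 0.1 = 894.8 kcal/m²
F: 894.8 × 0.1 = 89.48 kcal/m²
G: 89.48 × 0.1 = 8.948 kcal/m²

8.95 kcal/m²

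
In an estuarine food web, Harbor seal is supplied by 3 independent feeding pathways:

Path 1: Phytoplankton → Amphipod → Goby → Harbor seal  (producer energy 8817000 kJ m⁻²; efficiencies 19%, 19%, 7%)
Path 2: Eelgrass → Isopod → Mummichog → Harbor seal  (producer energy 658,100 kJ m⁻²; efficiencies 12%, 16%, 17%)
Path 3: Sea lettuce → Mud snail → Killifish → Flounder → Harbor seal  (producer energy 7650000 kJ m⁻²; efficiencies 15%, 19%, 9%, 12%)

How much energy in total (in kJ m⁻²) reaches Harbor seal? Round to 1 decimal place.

Path 1: 8817000 × 0.19 × 0.19 × 0.07 = 22280.559 kJ m⁻²
Path 2: 658100 × 0.12 × 0.16 × 0.17 = 2148.0384 kJ m⁻²
Path 3: 7650000 × 0.15 × 0.19 × 0.09 × 0.12 = 2354.67 kJ m⁻²
Total at Harbor seal: 22280.559 + 2148.0384 + 2354.67 = 26783.2674 kJ m⁻²

26783.3 kJ m⁻²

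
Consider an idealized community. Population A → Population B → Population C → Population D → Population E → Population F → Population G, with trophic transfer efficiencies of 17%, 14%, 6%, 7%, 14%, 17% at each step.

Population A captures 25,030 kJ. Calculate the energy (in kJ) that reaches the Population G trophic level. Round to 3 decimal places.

Population B: 25030 × 0.17 = 4255.1 kJ
Population C: 4255.1 × 0.14 = 595.714 kJ
Population D: 595.714 × 0.06 = 35.74284 kJ
Population E: 35.74284 × 0.07 = 2.5019988 kJ
Population F: 2.5019988 × 0.14 = 0.350279832 kJ
Population G: 0.350279832 × 0.17 = 0.05954757144 kJ

0.060 kJ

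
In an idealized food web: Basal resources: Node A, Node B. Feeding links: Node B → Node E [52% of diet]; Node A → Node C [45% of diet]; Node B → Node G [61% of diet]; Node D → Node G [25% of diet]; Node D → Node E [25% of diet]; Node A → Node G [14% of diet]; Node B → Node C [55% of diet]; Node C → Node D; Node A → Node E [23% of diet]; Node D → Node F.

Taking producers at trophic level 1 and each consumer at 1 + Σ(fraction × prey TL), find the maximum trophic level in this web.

Node C: 1 + (0.45×1 + 0.55×1) = 2
Node D: 1 + 2 = 3
Node E: 1 + (0.23×1 + 0.52×1 + 0.25×3) = 2.5
Node F: 1 + 3 = 4
Node G: 1 + (0.25×3 + 0.14×1 + 0.61×1) = 2.5

4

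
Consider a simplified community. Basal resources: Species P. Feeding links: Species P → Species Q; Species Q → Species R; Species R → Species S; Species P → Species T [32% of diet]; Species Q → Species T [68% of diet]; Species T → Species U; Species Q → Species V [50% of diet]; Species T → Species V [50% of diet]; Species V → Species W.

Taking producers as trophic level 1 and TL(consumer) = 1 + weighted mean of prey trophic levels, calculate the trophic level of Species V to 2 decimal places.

Species Q: 1 + 1 = 2
Species R: 1 + 2 = 3
Species S: 1 + 3 = 4
Species T: 1 + (0.32×1 + 0.68×2) = 2.68
Species U: 1 + 2.68 = 3.68
Species V: 1 + (0.5×2 + 0.5×2.68) = 3.34
Species W: 1 + 3.34 = 4.34

3.34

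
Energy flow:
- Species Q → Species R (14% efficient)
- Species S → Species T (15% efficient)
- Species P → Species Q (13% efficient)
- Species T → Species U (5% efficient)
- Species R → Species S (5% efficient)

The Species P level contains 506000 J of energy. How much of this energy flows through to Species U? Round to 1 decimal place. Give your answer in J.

3.5 J

Species Q: 506000 × 0.13 = 65780 J
Species R: 65780 × 0.14 = 9209.2 J
Species S: 9209.2 × 0.05 = 460.46 J
Species T: 460.46 × 0.15 = 69.069 J
Species U: 69.069 × 0.05 = 3.45345 J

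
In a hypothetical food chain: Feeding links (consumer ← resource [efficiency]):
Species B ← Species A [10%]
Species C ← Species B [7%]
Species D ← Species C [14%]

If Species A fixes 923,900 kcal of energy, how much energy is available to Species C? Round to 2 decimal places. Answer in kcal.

6467.30 kcal

Species B: 923900 × 0.1 = 92390 kcal
Species C: 92390 × 0.07 = 6467.3 kcal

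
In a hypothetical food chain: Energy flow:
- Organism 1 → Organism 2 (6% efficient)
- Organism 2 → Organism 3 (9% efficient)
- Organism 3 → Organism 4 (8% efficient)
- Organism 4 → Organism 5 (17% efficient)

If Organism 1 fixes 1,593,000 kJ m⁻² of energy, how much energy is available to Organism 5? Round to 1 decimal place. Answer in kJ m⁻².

117.0 kJ m⁻²

Organism 2: 1593000 × 0.06 = 95580 kJ m⁻²
Organism 3: 95580 × 0.09 = 8602.2 kJ m⁻²
Organism 4: 8602.2 × 0.08 = 688.176 kJ m⁻²
Organism 5: 688.176 × 0.17 = 116.98992 kJ m⁻²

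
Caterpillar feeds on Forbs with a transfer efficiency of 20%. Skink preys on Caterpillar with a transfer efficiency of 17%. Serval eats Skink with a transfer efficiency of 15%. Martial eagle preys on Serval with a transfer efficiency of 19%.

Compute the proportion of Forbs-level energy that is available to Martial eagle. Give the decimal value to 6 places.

0.000969

Product of link efficiencies: 0.2 × 0.17 × 0.15 × 0.19 = 0.000969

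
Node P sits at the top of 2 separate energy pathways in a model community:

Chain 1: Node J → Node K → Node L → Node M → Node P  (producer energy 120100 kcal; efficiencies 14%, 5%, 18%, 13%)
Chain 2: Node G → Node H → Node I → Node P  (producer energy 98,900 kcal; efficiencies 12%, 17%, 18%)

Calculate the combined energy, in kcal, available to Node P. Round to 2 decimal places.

Chain 1: 120100 × 0.14 × 0.05 × 0.18 × 0.13 = 19.67238 kcal
Chain 2: 98900 × 0.12 × 0.17 × 0.18 = 363.1608 kcal
Total at Node P: 19.67238 + 363.1608 = 382.83318 kcal

382.83 kcal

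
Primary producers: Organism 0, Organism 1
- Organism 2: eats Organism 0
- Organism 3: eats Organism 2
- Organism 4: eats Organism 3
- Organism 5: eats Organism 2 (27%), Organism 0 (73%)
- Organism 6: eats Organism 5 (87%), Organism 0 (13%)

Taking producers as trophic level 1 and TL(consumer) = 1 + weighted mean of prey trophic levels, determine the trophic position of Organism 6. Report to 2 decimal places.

3.10

Organism 2: 1 + 1 = 2
Organism 3: 1 + 2 = 3
Organism 4: 1 + 3 = 4
Organism 5: 1 + (0.27×2 + 0.73×1) = 2.27
Organism 6: 1 + (0.87×2.27 + 0.13×1) = 3.1049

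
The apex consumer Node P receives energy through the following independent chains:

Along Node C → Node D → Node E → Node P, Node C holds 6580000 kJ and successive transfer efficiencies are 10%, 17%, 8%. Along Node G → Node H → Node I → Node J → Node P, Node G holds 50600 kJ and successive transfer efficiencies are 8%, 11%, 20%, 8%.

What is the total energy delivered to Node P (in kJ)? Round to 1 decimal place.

8955.9 kJ

Via Node C: 6580000 × 0.1 × 0.17 × 0.08 = 8948.8 kJ
Via Node G: 50600 × 0.08 × 0.11 × 0.2 × 0.08 = 7.12448 kJ
Total at Node P: 8948.8 + 7.12448 = 8955.92448 kJ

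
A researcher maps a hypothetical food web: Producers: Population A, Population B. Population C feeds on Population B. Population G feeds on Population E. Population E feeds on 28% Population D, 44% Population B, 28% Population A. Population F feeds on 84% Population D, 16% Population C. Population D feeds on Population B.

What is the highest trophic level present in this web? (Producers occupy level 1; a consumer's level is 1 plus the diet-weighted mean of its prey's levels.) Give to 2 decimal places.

Population C: 1 + 1 = 2
Population D: 1 + 1 = 2
Population E: 1 + (0.28×2 + 0.44×1 + 0.28×1) = 2.28
Population F: 1 + (0.84×2 + 0.16×2) = 3
Population G: 1 + 2.28 = 3.28

3.28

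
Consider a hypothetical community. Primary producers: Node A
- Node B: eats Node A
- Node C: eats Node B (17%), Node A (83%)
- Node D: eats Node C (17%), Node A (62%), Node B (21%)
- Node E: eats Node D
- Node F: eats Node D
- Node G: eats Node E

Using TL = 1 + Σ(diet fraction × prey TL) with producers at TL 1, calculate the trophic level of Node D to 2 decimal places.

2.41

Node B: 1 + 1 = 2
Node C: 1 + (0.17×2 + 0.83×1) = 2.17
Node D: 1 + (0.17×2.17 + 0.62×1 + 0.21×2) = 2.4089
Node E: 1 + 2.4089 = 3.4089
Node F: 1 + 2.4089 = 3.4089
Node G: 1 + 3.4089 = 4.4089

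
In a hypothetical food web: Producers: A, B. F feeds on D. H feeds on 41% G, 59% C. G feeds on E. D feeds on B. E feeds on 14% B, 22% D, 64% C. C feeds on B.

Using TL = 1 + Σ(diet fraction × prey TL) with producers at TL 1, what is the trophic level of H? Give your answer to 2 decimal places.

C: 1 + 1 = 2
D: 1 + 1 = 2
E: 1 + (0.14×1 + 0.22×2 + 0.64×2) = 2.86
F: 1 + 2 = 3
G: 1 + 2.86 = 3.86
H: 1 + (0.41×3.86 + 0.59×2) = 3.7626

3.76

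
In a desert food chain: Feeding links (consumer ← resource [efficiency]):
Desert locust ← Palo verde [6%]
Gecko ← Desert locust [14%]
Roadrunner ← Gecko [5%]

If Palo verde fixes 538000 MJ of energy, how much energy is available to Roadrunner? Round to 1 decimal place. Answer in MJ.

Desert locust: 538000 × 0.06 = 32280 MJ
Gecko: 32280 × 0.14 = 4519.2 MJ
Roadrunner: 4519.2 × 0.05 = 225.96 MJ

226.0 MJ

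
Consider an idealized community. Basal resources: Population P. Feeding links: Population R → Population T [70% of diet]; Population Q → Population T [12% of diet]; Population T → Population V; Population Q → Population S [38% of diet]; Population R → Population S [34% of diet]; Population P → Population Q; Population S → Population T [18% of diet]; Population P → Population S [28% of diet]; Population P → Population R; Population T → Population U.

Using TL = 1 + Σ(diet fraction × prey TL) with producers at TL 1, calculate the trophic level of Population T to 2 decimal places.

3.13

Population Q: 1 + 1 = 2
Population R: 1 + 1 = 2
Population S: 1 + (0.34×2 + 0.28×1 + 0.38×2) = 2.72
Population T: 1 + (0.18×2.72 + 0.12×2 + 0.7×2) = 3.1296
Population U: 1 + 3.1296 = 4.1296
Population V: 1 + 3.1296 = 4.1296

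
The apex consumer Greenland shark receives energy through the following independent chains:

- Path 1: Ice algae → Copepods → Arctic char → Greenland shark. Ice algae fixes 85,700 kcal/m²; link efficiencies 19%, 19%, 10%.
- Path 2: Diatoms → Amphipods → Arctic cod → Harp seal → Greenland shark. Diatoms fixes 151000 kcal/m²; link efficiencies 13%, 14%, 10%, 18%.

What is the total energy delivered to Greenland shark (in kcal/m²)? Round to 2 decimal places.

Path 1: 85700 × 0.19 × 0.19 × 0.1 = 309.377 kcal/m²
Path 2: 151000 × 0.13 × 0.14 × 0.1 × 0.18 = 49.4676 kcal/m²
Total at Greenland shark: 309.377 + 49.4676 = 358.8446 kcal/m²

358.84 kcal/m²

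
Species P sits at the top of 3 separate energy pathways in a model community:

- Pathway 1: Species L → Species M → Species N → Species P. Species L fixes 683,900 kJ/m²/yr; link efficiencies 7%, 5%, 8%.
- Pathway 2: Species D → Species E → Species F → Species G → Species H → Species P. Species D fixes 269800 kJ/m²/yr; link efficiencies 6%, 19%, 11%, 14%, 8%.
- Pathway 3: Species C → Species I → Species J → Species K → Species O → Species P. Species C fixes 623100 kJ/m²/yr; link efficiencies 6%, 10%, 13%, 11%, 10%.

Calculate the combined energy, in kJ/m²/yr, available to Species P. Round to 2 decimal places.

200.63 kJ/m²/yr

Pathway 1: 683900 × 0.07 × 0.05 × 0.08 = 191.492 kJ/m²/yr
Pathway 2: 269800 × 0.06 × 0.19 × 0.11 × 0.14 × 0.08 = 3.78928704 kJ/m²/yr
Pathway 3: 623100 × 0.06 × 0.1 × 0.13 × 0.11 × 0.1 = 5.346198 kJ/m²/yr
Total at Species P: 191.492 + 3.78928704 + 5.346198 = 200.62748504 kJ/m²/yr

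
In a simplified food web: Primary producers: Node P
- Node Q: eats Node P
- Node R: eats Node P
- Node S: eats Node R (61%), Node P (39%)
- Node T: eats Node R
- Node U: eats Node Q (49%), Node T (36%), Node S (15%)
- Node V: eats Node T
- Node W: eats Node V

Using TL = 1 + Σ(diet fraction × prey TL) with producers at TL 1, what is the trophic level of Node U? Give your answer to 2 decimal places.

3.45

Node Q: 1 + 1 = 2
Node R: 1 + 1 = 2
Node S: 1 + (0.61×2 + 0.39×1) = 2.61
Node T: 1 + 2 = 3
Node U: 1 + (0.49×2 + 0.36×3 + 0.15×2.61) = 3.4515
Node V: 1 + 3 = 4
Node W: 1 + 4 = 5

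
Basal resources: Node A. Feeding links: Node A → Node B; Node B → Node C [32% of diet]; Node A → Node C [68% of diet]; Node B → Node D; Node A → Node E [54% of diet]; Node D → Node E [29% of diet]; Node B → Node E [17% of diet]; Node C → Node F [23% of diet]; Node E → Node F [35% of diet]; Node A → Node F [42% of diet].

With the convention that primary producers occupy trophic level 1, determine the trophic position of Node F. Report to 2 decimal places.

Node B: 1 + 1 = 2
Node C: 1 + (0.32×2 + 0.68×1) = 2.32
Node D: 1 + 2 = 3
Node E: 1 + (0.54×1 + 0.29×3 + 0.17×2) = 2.75
Node F: 1 + (0.23×2.32 + 0.35×2.75 + 0.42×1) = 2.9161

2.92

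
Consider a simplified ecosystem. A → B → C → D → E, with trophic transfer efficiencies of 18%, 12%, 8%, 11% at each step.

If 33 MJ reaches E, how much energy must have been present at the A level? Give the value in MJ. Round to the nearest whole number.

173611 MJ

Cumulative transfer efficiency: 0.18 × 0.12 × 0.08 × 0.11 = 0.00019008
A energy = 33 / 0.00019008 = 173611 MJ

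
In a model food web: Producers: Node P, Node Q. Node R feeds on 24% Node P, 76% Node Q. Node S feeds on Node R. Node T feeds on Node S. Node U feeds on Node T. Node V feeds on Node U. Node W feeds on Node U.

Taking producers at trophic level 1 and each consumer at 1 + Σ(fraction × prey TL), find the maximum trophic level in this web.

6

Node R: 1 + (0.24×1 + 0.76×1) = 2
Node S: 1 + 2 = 3
Node T: 1 + 3 = 4
Node U: 1 + 4 = 5
Node V: 1 + 5 = 6
Node W: 1 + 5 = 6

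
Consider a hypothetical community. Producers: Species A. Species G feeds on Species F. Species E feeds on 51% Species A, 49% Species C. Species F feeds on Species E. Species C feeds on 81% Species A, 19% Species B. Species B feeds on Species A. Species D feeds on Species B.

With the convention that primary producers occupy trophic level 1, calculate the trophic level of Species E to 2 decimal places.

Species B: 1 + 1 = 2
Species C: 1 + (0.81×1 + 0.19×2) = 2.19
Species D: 1 + 2 = 3
Species E: 1 + (0.51×1 + 0.49×2.19) = 2.5831
Species F: 1 + 2.5831 = 3.5831
Species G: 1 + 3.5831 = 4.5831

2.58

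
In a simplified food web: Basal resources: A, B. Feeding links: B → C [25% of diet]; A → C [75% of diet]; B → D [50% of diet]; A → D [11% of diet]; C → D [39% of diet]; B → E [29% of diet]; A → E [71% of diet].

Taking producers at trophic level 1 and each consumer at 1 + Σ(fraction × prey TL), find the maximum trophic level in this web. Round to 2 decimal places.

2.39

C: 1 + (0.25×1 + 0.75×1) = 2
D: 1 + (0.5×1 + 0.11×1 + 0.39×2) = 2.39
E: 1 + (0.29×1 + 0.71×1) = 2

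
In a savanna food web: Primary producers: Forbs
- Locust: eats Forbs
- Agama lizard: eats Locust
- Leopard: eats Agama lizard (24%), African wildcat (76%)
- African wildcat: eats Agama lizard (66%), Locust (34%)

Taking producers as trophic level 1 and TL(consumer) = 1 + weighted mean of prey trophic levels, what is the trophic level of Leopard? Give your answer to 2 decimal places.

Locust: 1 + 1 = 2
Agama lizard: 1 + 2 = 3
African wildcat: 1 + (0.66×3 + 0.34×2) = 3.66
Leopard: 1 + (0.24×3 + 0.76×3.66) = 4.5016

4.50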